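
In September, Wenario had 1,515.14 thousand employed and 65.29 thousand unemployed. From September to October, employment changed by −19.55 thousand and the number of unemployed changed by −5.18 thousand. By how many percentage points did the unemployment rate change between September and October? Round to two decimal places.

The unemployment rate changed by −0.27 percentage points.

September: labor force = 1,515.14 + 65.29 = 1,580.43; u = 65.29/1,580.43 = 4.13%.
October: labor force = 1,495.59 + 60.11 = 1,555.70; u = 60.11/1,555.70 = 3.86%.
Change = 3.86% − 4.13% = −0.27 pp.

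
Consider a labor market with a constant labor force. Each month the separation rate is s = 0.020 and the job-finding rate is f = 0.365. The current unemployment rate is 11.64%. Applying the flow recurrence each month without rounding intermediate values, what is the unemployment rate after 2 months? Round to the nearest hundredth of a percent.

Unemployment rate after two months ≈ 7.63%.

With a fixed labor force, u_{t+1} = u_t + s·(1−u_t) − f·u_t = u_t·(1−s−f) + s.
Here 1−s−f = 0.615 and s = 0.020.
u_1 = 0.116400 × 0.615 + 0.020 = 0.091586.
u_2 = 0.091586 × 0.615 + 0.020 = 0.076325.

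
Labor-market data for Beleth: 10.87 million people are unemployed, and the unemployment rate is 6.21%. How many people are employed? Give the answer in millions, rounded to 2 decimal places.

About 164.17 million are employed.

Labor force = U / u = 10.87 / 0.0621 ≈ 175.04 million.
Employed = labor force − unemployed = 175.04 − 10.87 = 164.17 million.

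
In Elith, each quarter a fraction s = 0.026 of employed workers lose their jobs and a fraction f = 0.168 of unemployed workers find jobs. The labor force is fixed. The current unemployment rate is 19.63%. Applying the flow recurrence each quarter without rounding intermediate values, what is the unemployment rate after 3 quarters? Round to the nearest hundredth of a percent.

Unemployment rate after three quarters ≈ 16.66%.

With a fixed labor force, u_{t+1} = u_t + s·(1−u_t) − f·u_t = u_t·(1−s−f) + s.
Here 1−s−f = 0.806 and s = 0.026.
u_1 = 0.196300 × 0.806 + 0.026 = 0.184218.
u_2 = 0.184218 × 0.806 + 0.026 = 0.174480.
u_3 = 0.174480 × 0.806 + 0.026 = 0.166631.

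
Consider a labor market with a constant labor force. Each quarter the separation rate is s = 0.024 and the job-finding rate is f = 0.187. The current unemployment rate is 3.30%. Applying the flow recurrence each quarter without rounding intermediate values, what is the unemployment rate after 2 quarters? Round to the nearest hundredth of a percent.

Unemployment rate after two quarters ≈ 6.35%.

With a fixed labor force, u_{t+1} = u_t + s·(1−u_t) − f·u_t = u_t·(1−s−f) + s.
Here 1−s−f = 0.789 and s = 0.024.
u_1 = 0.033000 × 0.789 + 0.024 = 0.050037.
u_2 = 0.050037 × 0.789 + 0.024 = 0.063479.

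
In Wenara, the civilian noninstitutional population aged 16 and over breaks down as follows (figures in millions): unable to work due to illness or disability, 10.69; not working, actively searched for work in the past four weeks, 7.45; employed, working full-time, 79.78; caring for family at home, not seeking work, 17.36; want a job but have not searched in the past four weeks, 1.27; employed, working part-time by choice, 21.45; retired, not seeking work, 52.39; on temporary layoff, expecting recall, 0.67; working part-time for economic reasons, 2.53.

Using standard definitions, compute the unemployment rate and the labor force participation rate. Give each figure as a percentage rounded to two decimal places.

Unemployment rate ≈ 7.26%; labor force participation rate ≈ 57.79%.

Employed = 79.78 + 21.45 + 2.53 = 103.76 million (anyone who worked, including part-time for economic reasons, counts as employed).
Unemployed = 7.45 + 0.67 = 8.12 million (jobless and actively searching, or on temporary layoff).
Labor force = 103.76 + 8.12 = 111.88 million.
Not in labor force = 10.69 + 17.36 + 1.27 + 52.39 = 81.71 million (those not working and not actively searching are outside the labor force — including those who want a job but have given up searching).
Civilian working-age population = 111.88 + 81.71 = 193.59 million.
Unemployment rate = 8.12 / 111.88 = 7.26%.
Labor force participation rate = 111.88 / 193.59 = 57.79%.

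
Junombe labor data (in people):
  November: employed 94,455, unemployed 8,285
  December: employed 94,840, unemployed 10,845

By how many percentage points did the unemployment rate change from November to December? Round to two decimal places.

The unemployment rate changed by +2.20 percentage points.

November: labor force = 94,455 + 8,285 = 102,740; u = 8,285/102,740 = 8.06%.
December: labor force = 94,840 + 10,845 = 105,685; u = 10,845/105,685 = 10.26%.
Change = 10.26% − 8.06% = +2.20 pp.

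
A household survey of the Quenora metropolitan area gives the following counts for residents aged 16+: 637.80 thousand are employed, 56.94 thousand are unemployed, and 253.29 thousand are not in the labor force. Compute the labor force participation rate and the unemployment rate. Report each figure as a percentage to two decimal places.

Labor force = employed + unemployed = 637.80 + 56.94 = 694.74 thousand.
Working-age population = 694.74 + 253.29 = 948.03 thousand.
Unemployment rate = 56.94 / 694.74 = 8.20%.
Labor force participation rate = 694.74 / 948.03 = 73.28%.

Labor force participation rate ≈ 73.28%; unemployment rate ≈ 8.20%.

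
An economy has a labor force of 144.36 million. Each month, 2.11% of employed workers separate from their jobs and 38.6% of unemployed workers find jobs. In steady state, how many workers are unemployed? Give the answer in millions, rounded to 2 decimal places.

Steady-state unemployment rate u* = s/(s+f) = 2.11/(2.11+38.6) = 0.051830.
Unemployed = u* × labor force = 0.051830 × 144.36 ≈ 7.48 million.

About 7.48 million are unemployed in steady state.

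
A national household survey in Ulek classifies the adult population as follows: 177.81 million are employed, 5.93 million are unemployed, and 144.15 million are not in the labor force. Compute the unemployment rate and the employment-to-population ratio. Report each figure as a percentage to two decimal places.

Unemployment rate ≈ 3.23%; employment-population ratio ≈ 54.23%.

Labor force = employed + unemployed = 177.81 + 5.93 = 183.74 million.
Working-age population = 183.74 + 144.15 = 327.89 million.
Unemployment rate = 5.93 / 183.74 = 3.23%.
Employment-population ratio = 177.81 / 327.89 = 54.23%.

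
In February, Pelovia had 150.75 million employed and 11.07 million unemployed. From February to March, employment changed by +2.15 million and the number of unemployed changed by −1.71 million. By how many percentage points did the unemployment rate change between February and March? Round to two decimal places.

February: labor force = 150.75 + 11.07 = 161.82; u = 11.07/161.82 = 6.84%.
March: labor force = 152.90 + 9.36 = 162.26; u = 9.36/162.26 = 5.77%.
Change = 5.77% − 6.84% = −1.07 pp.

The unemployment rate changed by −1.07 percentage points.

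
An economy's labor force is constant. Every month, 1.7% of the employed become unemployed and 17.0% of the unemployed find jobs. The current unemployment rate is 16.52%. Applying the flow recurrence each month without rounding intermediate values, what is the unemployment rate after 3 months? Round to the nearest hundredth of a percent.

With a fixed labor force, u_{t+1} = u_t + s·(1−u_t) − f·u_t = u_t·(1−s−f) + s.
Here 1−s−f = 0.813 and s = 0.017.
u_1 = 0.165200 × 0.813 + 0.017 = 0.151308.
u_2 = 0.151308 × 0.813 + 0.017 = 0.140013.
u_3 = 0.140013 × 0.813 + 0.017 = 0.130831.

Unemployment rate after three months ≈ 13.08%.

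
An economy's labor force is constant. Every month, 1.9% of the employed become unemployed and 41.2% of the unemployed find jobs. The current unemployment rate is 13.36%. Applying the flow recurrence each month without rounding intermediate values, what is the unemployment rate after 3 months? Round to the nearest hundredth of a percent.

With a fixed labor force, u_{t+1} = u_t + s·(1−u_t) − f·u_t = u_t·(1−s−f) + s.
Here 1−s−f = 0.569 and s = 0.019.
u_1 = 0.133600 × 0.569 + 0.019 = 0.095018.
u_2 = 0.095018 × 0.569 + 0.019 = 0.073065.
u_3 = 0.073065 × 0.569 + 0.019 = 0.060574.

Unemployment rate after three months ≈ 6.06%.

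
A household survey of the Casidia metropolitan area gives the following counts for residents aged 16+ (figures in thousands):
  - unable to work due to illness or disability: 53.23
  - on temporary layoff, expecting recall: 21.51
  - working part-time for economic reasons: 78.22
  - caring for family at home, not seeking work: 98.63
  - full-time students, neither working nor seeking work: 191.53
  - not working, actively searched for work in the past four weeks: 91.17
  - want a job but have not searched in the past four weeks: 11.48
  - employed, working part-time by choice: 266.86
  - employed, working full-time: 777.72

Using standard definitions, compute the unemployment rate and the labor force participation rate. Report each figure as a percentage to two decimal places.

Unemployment rate ≈ 9.12%; labor force participation rate ≈ 77.69%.

Employed = 78.22 + 266.86 + 777.72 = 1,122.80 thousand (anyone who worked, including part-time for economic reasons, counts as employed).
Unemployed = 21.51 + 91.17 = 112.68 thousand (jobless and actively searching, or on temporary layoff).
Labor force = 1,122.80 + 112.68 = 1,235.48 thousand.
Not in labor force = 53.23 + 98.63 + 191.53 + 11.48 = 354.87 thousand (those not working and not actively searching are outside the labor force — including those who want a job but have given up searching).
Civilian working-age population = 1,235.48 + 354.87 = 1,590.35 thousand.
Unemployment rate = 112.68 / 1,235.48 = 9.12%.
Labor force participation rate = 1,235.48 / 1,590.35 = 77.69%.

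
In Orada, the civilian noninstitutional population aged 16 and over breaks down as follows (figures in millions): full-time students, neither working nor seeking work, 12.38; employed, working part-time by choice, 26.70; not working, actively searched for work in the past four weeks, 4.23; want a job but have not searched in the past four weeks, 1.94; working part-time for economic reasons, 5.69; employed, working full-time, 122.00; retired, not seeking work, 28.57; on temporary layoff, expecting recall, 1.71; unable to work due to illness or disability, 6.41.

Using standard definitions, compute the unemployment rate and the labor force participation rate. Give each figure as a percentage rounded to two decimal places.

Employed = 26.70 + 5.69 + 122.00 = 154.39 million (anyone who worked, including part-time for economic reasons, counts as employed).
Unemployed = 4.23 + 1.71 = 5.94 million (jobless and actively searching, or on temporary layoff).
Labor force = 154.39 + 5.94 = 160.33 million.
Not in labor force = 12.38 + 1.94 + 28.57 + 6.41 = 49.30 million (those not working and not actively searching are outside the labor force — including those who want a job but have given up searching).
Civilian working-age population = 160.33 + 49.30 = 209.63 million.
Unemployment rate = 5.94 / 160.33 = 3.70%.
Labor force participation rate = 160.33 / 209.63 = 76.48%.

Unemployment rate ≈ 3.70%; labor force participation rate ≈ 76.48%.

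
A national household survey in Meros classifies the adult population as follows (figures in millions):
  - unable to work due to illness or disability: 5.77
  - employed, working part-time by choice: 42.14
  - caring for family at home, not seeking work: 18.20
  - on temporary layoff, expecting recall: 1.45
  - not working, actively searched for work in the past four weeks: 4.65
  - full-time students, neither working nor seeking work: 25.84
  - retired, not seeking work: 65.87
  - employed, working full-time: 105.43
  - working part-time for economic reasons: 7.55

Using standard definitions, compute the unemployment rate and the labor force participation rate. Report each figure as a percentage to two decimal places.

Unemployment rate ≈ 3.78%; labor force participation rate ≈ 58.22%.

Employed = 42.14 + 105.43 + 7.55 = 155.12 million (anyone who worked, including part-time for economic reasons, counts as employed).
Unemployed = 1.45 + 4.65 = 6.10 million (jobless and actively searching, or on temporary layoff).
Labor force = 155.12 + 6.10 = 161.22 million.
Not in labor force = 5.77 + 18.20 + 25.84 + 65.87 = 115.68 million (those not working and not actively searching are outside the labor force).
Civilian working-age population = 161.22 + 115.68 = 276.90 million.
Unemployment rate = 6.10 / 161.22 = 3.78%.
Labor force participation rate = 161.22 / 276.90 = 58.22%.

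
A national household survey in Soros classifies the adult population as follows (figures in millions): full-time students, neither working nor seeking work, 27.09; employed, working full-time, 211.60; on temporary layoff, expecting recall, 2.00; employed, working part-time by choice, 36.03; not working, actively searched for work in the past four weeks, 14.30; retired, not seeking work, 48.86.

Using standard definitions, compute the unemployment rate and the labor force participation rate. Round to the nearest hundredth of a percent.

Employed = 211.60 + 36.03 = 247.63 million.
Unemployed = 2.00 + 14.30 = 16.30 million (jobless and actively searching, or on temporary layoff).
Labor force = 247.63 + 16.30 = 263.93 million.
Not in labor force = 27.09 + 48.86 = 75.95 million (those not working and not actively searching are outside the labor force).
Civilian working-age population = 263.93 + 75.95 = 339.88 million.
Unemployment rate = 16.30 / 263.93 = 6.18%.
Labor force participation rate = 263.93 / 339.88 = 77.65%.

Unemployment rate ≈ 6.18%; labor force participation rate ≈ 77.65%.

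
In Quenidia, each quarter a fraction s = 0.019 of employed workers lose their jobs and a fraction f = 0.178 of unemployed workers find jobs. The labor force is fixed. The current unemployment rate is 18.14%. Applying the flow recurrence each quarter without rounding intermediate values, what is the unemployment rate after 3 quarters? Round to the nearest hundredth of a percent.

With a fixed labor force, u_{t+1} = u_t + s·(1−u_t) − f·u_t = u_t·(1−s−f) + s.
Here 1−s−f = 0.803 and s = 0.019.
u_1 = 0.181400 × 0.803 + 0.019 = 0.164664.
u_2 = 0.164664 × 0.803 + 0.019 = 0.151225.
u_3 = 0.151225 × 0.803 + 0.019 = 0.140434.

Unemployment rate after three quarters ≈ 14.04%.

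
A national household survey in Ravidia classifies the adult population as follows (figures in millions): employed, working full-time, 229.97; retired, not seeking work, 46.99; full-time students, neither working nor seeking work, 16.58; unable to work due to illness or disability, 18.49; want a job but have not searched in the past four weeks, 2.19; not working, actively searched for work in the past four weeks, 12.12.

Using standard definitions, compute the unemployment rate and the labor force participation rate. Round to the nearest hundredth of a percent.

Employed = 229.97 million.
Unemployed = 12.12 million.
Labor force = 229.97 + 12.12 = 242.09 million.
Not in labor force = 46.99 + 16.58 + 18.49 + 2.19 = 84.25 million (those not working and not actively searching are outside the labor force — including those who want a job but have given up searching).
Civilian working-age population = 242.09 + 84.25 = 326.34 million.
Unemployment rate = 12.12 / 242.09 = 5.01%.
Labor force participation rate = 242.09 / 326.34 = 74.18%.

Unemployment rate ≈ 5.01%; labor force participation rate ≈ 74.18%.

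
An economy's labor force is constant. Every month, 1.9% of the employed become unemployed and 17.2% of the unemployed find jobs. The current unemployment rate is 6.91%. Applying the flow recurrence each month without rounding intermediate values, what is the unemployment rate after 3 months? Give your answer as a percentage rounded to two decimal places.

With a fixed labor force, u_{t+1} = u_t + s·(1−u_t) − f·u_t = u_t·(1−s−f) + s.
Here 1−s−f = 0.809 and s = 0.019.
u_1 = 0.069100 × 0.809 + 0.019 = 0.074902.
u_2 = 0.074902 × 0.809 + 0.019 = 0.079596.
u_3 = 0.079596 × 0.809 + 0.019 = 0.083393.

Unemployment rate after three months ≈ 8.34%.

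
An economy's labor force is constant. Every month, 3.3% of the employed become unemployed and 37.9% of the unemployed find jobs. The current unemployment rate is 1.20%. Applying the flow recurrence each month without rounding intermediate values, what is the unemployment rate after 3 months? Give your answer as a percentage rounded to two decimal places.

With a fixed labor force, u_{t+1} = u_t + s·(1−u_t) − f·u_t = u_t·(1−s−f) + s.
Here 1−s−f = 0.588 and s = 0.033.
u_1 = 0.012000 × 0.588 + 0.033 = 0.040056.
u_2 = 0.040056 × 0.588 + 0.033 = 0.056553.
u_3 = 0.056553 × 0.588 + 0.033 = 0.066253.

Unemployment rate after three months ≈ 6.63%.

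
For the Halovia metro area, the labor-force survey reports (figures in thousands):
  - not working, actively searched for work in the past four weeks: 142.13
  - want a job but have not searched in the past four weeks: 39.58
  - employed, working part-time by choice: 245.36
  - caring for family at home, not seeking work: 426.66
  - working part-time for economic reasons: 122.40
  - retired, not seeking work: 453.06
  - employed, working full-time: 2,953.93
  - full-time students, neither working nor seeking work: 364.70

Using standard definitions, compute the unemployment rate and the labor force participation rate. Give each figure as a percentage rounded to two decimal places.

Unemployment rate ≈ 4.10%; labor force participation rate ≈ 72.96%.

Employed = 245.36 + 122.40 + 2,953.93 = 3,321.69 thousand (anyone who worked, including part-time for economic reasons, counts as employed).
Unemployed = 142.13 thousand.
Labor force = 3,321.69 + 142.13 = 3,463.82 thousand.
Not in labor force = 39.58 + 426.66 + 453.06 + 364.70 = 1,284.00 thousand (those not working and not actively searching are outside the labor force — including those who want a job but have given up searching).
Civilian working-age population = 3,463.82 + 1,284.00 = 4,747.82 thousand.
Unemployment rate = 142.13 / 3,463.82 = 4.10%.
Labor force participation rate = 3,463.82 / 4,747.82 = 72.96%.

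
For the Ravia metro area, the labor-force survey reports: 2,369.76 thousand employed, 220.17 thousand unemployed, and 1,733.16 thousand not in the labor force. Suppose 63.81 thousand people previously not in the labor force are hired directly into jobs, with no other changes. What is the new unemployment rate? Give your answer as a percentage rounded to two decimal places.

New unemployment rate ≈ 8.30%.

Initially, labor force = 2,369.76 + 220.17 = 2,589.93 thousand, so u = 220.17/2,589.93 = 8.50%.
After the change, employed and labor force both rise by 63.81; unemployed unchanged → E = 2,433.57, U = 220.17, labor force = 2,653.74 thousand.
New unemployment rate = 220.17 / 2,653.74 = 8.30%.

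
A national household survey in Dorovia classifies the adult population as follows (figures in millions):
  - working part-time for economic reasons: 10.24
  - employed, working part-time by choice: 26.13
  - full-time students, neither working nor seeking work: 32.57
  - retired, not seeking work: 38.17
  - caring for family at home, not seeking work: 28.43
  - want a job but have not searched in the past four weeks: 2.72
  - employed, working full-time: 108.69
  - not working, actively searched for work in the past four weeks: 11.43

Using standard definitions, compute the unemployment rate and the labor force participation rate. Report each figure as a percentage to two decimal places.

Unemployment rate ≈ 7.30%; labor force participation rate ≈ 60.57%.

Employed = 10.24 + 26.13 + 108.69 = 145.06 million (anyone who worked, including part-time for economic reasons, counts as employed).
Unemployed = 11.43 million.
Labor force = 145.06 + 11.43 = 156.49 million.
Not in labor force = 32.57 + 38.17 + 28.43 + 2.72 = 101.89 million (those not working and not actively searching are outside the labor force — including those who want a job but have given up searching).
Civilian working-age population = 156.49 + 101.89 = 258.38 million.
Unemployment rate = 11.43 / 156.49 = 7.30%.
Labor force participation rate = 156.49 / 258.38 = 60.57%.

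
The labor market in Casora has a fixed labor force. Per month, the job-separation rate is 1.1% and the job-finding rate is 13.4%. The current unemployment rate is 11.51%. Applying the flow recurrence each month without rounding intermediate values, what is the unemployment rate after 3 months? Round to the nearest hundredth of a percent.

With a fixed labor force, u_{t+1} = u_t + s·(1−u_t) − f·u_t = u_t·(1−s−f) + s.
Here 1−s−f = 0.855 and s = 0.011.
u_1 = 0.115100 × 0.855 + 0.011 = 0.109410.
u_2 = 0.109410 × 0.855 + 0.011 = 0.104546.
u_3 = 0.104546 × 0.855 + 0.011 = 0.100387.

Unemployment rate after three months ≈ 10.04%.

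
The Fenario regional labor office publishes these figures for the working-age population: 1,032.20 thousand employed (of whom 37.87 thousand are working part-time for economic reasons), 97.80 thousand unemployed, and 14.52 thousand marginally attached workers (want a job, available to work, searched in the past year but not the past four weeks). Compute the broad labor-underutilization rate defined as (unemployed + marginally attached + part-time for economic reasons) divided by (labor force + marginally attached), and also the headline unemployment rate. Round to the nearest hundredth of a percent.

Broad underutilization rate ≈ 13.12%; headline unemployment rate ≈ 8.65%.

Labor force = 1,032.20 + 97.80 = 1,130.00 thousand.
Numerator = 97.80 + 14.52 + 37.87 = 150.19 thousand.
Denominator = 1,130.00 + 14.52 = 1,144.52 thousand.
Broad rate = 150.19 / 1,144.52 = 13.12%.
Headline unemployment rate = 97.80 / 1,130.00 = 8.65%.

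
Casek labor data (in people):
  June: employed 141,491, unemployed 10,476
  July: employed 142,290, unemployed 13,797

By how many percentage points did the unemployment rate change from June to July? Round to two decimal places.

June: labor force = 141,491 + 10,476 = 151,967; u = 10,476/151,967 = 6.89%.
July: labor force = 142,290 + 13,797 = 156,087; u = 13,797/156,087 = 8.84%.
Change = 8.84% − 6.89% = +1.95 pp.

The unemployment rate changed by +1.95 percentage points.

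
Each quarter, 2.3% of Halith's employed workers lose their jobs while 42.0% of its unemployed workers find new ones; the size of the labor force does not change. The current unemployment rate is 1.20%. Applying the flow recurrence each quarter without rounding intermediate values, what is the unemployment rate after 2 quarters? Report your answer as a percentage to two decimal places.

With a fixed labor force, u_{t+1} = u_t + s·(1−u_t) − f·u_t = u_t·(1−s−f) + s.
Here 1−s−f = 0.557 and s = 0.023.
u_1 = 0.012000 × 0.557 + 0.023 = 0.029684.
u_2 = 0.029684 × 0.557 + 0.023 = 0.039534.

Unemployment rate after two quarters ≈ 3.95%.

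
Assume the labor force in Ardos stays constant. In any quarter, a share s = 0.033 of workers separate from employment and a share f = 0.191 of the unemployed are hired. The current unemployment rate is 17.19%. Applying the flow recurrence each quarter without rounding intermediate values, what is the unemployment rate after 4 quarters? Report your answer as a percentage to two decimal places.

With a fixed labor force, u_{t+1} = u_t + s·(1−u_t) − f·u_t = u_t·(1−s−f) + s.
Here 1−s−f = 0.776 and s = 0.033.
u_1 = 0.171900 × 0.776 + 0.033 = 0.166394.
u_2 = 0.166394 × 0.776 + 0.033 = 0.162122.
u_3 = 0.162122 × 0.776 + 0.033 = 0.158807.
u_4 = 0.158807 × 0.776 + 0.033 = 0.156234.

Unemployment rate after four quarters ≈ 15.62%.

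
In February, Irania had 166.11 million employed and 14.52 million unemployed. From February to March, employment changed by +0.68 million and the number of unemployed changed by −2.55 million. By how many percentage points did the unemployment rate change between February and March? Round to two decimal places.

February: labor force = 166.11 + 14.52 = 180.63; u = 14.52/180.63 = 8.04%.
March: labor force = 166.79 + 11.97 = 178.76; u = 11.97/178.76 = 6.70%.
Change = 6.70% − 8.04% = −1.34 pp.

The unemployment rate changed by −1.34 percentage points.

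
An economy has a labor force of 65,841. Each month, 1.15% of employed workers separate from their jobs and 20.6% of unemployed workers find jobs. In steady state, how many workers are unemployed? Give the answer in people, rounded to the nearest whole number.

About 3,481 are unemployed in steady state.

Steady-state unemployment rate u* = s/(s+f) = 1.15/(1.15+20.6) = 0.052874.
Unemployed = u* × labor force = 0.052874 × 65,841 ≈ 3,481.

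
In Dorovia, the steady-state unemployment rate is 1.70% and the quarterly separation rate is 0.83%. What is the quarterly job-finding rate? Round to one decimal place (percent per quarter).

Job-finding rate ≈ 48.0% per quarter.

From u* = s/(s+f): f = s·(1−u)/u.
f = 0.83 × (1 − 0.0170) / 0.0170 = 0.8159 / 0.0170 ≈ 48.0% per quarter.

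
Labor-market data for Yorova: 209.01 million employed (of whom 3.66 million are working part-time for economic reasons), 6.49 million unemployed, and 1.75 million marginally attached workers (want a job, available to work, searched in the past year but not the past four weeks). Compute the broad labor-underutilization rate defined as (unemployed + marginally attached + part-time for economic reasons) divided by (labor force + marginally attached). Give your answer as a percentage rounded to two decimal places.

Labor force = 209.01 + 6.49 = 215.50 million.
Numerator = 6.49 + 1.75 + 3.66 = 11.90 million.
Denominator = 215.50 + 1.75 = 217.25 million.
Broad rate = 11.90 / 217.25 = 5.48%.

Broad underutilization rate ≈ 5.48%.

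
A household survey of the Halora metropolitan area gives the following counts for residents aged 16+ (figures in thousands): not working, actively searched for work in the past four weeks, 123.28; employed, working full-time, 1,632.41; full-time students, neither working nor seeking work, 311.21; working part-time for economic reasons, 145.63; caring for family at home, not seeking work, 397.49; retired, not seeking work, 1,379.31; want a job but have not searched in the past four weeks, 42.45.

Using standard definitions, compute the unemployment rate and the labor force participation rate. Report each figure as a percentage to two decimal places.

Employed = 1,632.41 + 145.63 = 1,778.04 thousand (anyone who worked, including part-time for economic reasons, counts as employed).
Unemployed = 123.28 thousand.
Labor force = 1,778.04 + 123.28 = 1,901.32 thousand.
Not in labor force = 311.21 + 397.49 + 1,379.31 + 42.45 = 2,130.46 thousand (those not working and not actively searching are outside the labor force — including those who want a job but have given up searching).
Civilian working-age population = 1,901.32 + 2,130.46 = 4,031.78 thousand.
Unemployment rate = 123.28 / 1,901.32 = 6.48%.
Labor force participation rate = 1,901.32 / 4,031.78 = 47.16%.

Unemployment rate ≈ 6.48%; labor force participation rate ≈ 47.16%.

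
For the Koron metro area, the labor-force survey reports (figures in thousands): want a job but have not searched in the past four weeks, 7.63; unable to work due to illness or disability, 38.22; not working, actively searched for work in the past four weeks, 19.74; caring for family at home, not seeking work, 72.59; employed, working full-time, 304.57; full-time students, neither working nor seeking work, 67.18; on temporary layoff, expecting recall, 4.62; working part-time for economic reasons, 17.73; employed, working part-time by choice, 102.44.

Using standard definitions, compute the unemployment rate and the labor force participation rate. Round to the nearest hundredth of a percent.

Unemployment rate ≈ 5.42%; labor force participation rate ≈ 70.76%.

Employed = 304.57 + 17.73 + 102.44 = 424.74 thousand (anyone who worked, including part-time for economic reasons, counts as employed).
Unemployed = 19.74 + 4.62 = 24.36 thousand (jobless and actively searching, or on temporary layoff).
Labor force = 424.74 + 24.36 = 449.10 thousand.
Not in labor force = 7.63 + 38.22 + 72.59 + 67.18 = 185.62 thousand (those not working and not actively searching are outside the labor force — including those who want a job but have given up searching).
Civilian working-age population = 449.10 + 185.62 = 634.72 thousand.
Unemployment rate = 24.36 / 449.10 = 5.42%.
Labor force participation rate = 449.10 / 634.72 = 70.76%.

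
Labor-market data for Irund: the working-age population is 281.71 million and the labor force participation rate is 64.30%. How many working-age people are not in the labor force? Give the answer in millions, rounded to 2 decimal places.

Share not in the labor force = 1 − 0.6430 = 0.3570.
Not in labor force = 0.3570 × 281.71 ≈ 100.57 million.

About 100.57 million are not in the labor force.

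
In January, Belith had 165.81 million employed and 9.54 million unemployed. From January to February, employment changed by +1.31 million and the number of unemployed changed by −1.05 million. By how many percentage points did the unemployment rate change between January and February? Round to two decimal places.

January: labor force = 165.81 + 9.54 = 175.35; u = 9.54/175.35 = 5.44%.
February: labor force = 167.12 + 8.49 = 175.61; u = 8.49/175.61 = 4.83%.
Change = 4.83% − 5.44% = −0.61 pp.

The unemployment rate changed by −0.61 percentage points.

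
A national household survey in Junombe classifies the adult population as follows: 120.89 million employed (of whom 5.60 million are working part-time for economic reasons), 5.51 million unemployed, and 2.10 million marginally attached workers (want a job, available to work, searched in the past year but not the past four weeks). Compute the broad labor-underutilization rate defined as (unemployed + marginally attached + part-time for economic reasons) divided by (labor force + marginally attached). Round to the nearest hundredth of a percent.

Labor force = 120.89 + 5.51 = 126.40 million.
Numerator = 5.51 + 2.10 + 5.60 = 13.21 million.
Denominator = 126.40 + 2.10 = 128.50 million.
Broad rate = 13.21 / 128.50 = 10.28%.

Broad underutilization rate ≈ 10.28%.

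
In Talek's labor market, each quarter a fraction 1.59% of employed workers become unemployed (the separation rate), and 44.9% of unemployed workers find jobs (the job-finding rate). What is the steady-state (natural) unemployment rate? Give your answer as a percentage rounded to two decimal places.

At steady state the flows balance: s·E = f·U, so U/(E+U) = s/(s+f).
u* = 1.59 / (1.59 + 44.9) = 1.59 / 46.49 = 3.42%.

Steady-state unemployment rate ≈ 3.42%.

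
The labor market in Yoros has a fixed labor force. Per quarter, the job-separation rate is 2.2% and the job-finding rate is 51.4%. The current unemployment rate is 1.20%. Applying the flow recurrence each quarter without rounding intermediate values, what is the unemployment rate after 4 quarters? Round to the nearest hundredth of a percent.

With a fixed labor force, u_{t+1} = u_t + s·(1−u_t) − f·u_t = u_t·(1−s−f) + s.
Here 1−s−f = 0.464 and s = 0.022.
u_1 = 0.012000 × 0.464 + 0.022 = 0.027568.
u_2 = 0.027568 × 0.464 + 0.022 = 0.034792.
u_3 = 0.034792 × 0.464 + 0.022 = 0.038143.
u_4 = 0.038143 × 0.464 + 0.022 = 0.039698.

Unemployment rate after four quarters ≈ 3.97%.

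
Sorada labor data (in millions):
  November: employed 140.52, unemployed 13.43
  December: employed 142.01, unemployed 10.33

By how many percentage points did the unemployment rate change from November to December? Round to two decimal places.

The unemployment rate changed by −1.94 percentage points.

November: labor force = 140.52 + 13.43 = 153.95; u = 13.43/153.95 = 8.72%.
December: labor force = 142.01 + 10.33 = 152.34; u = 10.33/152.34 = 6.78%.
Change = 6.78% − 8.72% = −1.94 pp.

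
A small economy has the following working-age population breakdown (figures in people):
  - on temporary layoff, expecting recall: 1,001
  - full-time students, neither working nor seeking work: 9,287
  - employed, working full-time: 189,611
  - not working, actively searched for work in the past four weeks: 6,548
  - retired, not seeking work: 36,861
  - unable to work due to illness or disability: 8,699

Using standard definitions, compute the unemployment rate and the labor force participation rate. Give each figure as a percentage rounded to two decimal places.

Employed = 189,611.
Unemployed = 1,001 + 6,548 = 7,549 (jobless and actively searching, or on temporary layoff).
Labor force = 189,611 + 7,549 = 197,160.
Not in labor force = 9,287 + 36,861 + 8,699 = 54,847 (those not working and not actively searching are outside the labor force).
Civilian working-age population = 197,160 + 54,847 = 252,007.
Unemployment rate = 7,549 / 197,160 = 3.83%.
Labor force participation rate = 197,160 / 252,007 = 78.24%.

Unemployment rate ≈ 3.83%; labor force participation rate ≈ 78.24%.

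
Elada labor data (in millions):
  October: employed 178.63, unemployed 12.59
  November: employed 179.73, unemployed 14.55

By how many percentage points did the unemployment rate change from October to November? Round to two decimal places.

October: labor force = 178.63 + 12.59 = 191.22; u = 12.59/191.22 = 6.58%.
November: labor force = 179.73 + 14.55 = 194.28; u = 14.55/194.28 = 7.49%.
Change = 7.49% − 6.58% = +0.91 pp.

The unemployment rate changed by +0.91 percentage points.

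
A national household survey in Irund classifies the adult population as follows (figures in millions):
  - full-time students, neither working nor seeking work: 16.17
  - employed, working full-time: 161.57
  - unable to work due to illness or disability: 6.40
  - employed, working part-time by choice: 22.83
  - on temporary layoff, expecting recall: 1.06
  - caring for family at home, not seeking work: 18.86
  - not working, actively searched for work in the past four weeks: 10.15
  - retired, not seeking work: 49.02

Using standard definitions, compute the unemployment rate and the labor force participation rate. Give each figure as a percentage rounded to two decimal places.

Unemployment rate ≈ 5.73%; labor force participation rate ≈ 68.38%.

Employed = 161.57 + 22.83 = 184.40 million.
Unemployed = 1.06 + 10.15 = 11.21 million (jobless and actively searching, or on temporary layoff).
Labor force = 184.40 + 11.21 = 195.61 million.
Not in labor force = 16.17 + 6.40 + 18.86 + 49.02 = 90.45 million (those not working and not actively searching are outside the labor force).
Civilian working-age population = 195.61 + 90.45 = 286.06 million.
Unemployment rate = 11.21 / 195.61 = 5.73%.
Labor force participation rate = 195.61 / 286.06 = 68.38%.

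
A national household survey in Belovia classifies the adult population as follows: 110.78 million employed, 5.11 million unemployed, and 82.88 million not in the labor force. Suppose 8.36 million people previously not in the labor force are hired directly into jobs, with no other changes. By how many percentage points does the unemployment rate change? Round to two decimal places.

The unemployment rate changes by −0.30 percentage points.

Initially, labor force = 110.78 + 5.11 = 115.89 million, so u = 5.11/115.89 = 4.41%.
After the change, employed and labor force both rise by 8.36; unemployed unchanged → E = 119.14, U = 5.11, labor force = 124.25 million.
New unemployment rate = 5.11 / 124.25 = 4.11%.
Change = 4.11% − 4.41% = −0.30 percentage points.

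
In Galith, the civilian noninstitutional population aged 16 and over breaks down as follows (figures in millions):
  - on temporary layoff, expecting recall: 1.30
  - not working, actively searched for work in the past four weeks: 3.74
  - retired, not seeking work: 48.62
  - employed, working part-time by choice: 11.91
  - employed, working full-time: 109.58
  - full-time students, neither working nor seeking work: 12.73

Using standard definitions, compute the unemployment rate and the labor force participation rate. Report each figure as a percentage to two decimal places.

Unemployment rate ≈ 3.98%; labor force participation rate ≈ 67.35%.

Employed = 11.91 + 109.58 = 121.49 million.
Unemployed = 1.30 + 3.74 = 5.04 million (jobless and actively searching, or on temporary layoff).
Labor force = 121.49 + 5.04 = 126.53 million.
Not in labor force = 48.62 + 12.73 = 61.35 million (those not working and not actively searching are outside the labor force).
Civilian working-age population = 126.53 + 61.35 = 187.88 million.
Unemployment rate = 5.04 / 126.53 = 3.98%.
Labor force participation rate = 126.53 / 187.88 = 67.35%.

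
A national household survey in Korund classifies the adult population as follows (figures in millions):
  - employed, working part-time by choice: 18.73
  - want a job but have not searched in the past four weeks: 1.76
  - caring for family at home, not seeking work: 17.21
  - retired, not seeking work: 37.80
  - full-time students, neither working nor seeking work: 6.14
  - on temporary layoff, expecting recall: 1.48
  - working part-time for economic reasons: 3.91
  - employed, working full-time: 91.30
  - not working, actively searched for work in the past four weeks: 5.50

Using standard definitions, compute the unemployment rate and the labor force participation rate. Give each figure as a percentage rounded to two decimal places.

Unemployment rate ≈ 5.77%; labor force participation rate ≈ 65.78%.

Employed = 18.73 + 3.91 + 91.30 = 113.94 million (anyone who worked, including part-time for economic reasons, counts as employed).
Unemployed = 1.48 + 5.50 = 6.98 million (jobless and actively searching, or on temporary layoff).
Labor force = 113.94 + 6.98 = 120.92 million.
Not in labor force = 1.76 + 17.21 + 37.80 + 6.14 = 62.91 million (those not working and not actively searching are outside the labor force — including those who want a job but have given up searching).
Civilian working-age population = 120.92 + 62.91 = 183.83 million.
Unemployment rate = 6.98 / 120.92 = 5.77%.
Labor force participation rate = 120.92 / 183.83 = 65.78%.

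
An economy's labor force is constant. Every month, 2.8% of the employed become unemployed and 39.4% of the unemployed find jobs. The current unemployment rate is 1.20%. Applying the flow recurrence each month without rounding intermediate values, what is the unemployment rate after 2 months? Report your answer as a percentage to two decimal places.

With a fixed labor force, u_{t+1} = u_t + s·(1−u_t) − f·u_t = u_t·(1−s−f) + s.
Here 1−s−f = 0.578 and s = 0.028.
u_1 = 0.012000 × 0.578 + 0.028 = 0.034936.
u_2 = 0.034936 × 0.578 + 0.028 = 0.048193.

Unemployment rate after two months ≈ 4.82%.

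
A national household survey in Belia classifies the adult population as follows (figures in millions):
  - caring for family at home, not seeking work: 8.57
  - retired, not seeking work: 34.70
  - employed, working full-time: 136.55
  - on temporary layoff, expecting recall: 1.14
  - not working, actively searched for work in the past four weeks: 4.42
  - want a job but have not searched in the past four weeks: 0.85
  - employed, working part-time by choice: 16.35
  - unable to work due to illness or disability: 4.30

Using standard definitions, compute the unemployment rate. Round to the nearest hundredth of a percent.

Unemployment rate ≈ 3.51%.

Employed = 136.55 + 16.35 = 152.90 million.
Unemployed = 1.14 + 4.42 = 5.56 million (jobless and actively searching, or on temporary layoff).
Labor force = 152.90 + 5.56 = 158.46 million.
Unemployment rate = 5.56 / 158.46 = 3.51%.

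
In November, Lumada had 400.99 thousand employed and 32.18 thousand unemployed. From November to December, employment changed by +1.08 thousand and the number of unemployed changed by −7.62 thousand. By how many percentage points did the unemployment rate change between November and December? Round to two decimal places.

November: labor force = 400.99 + 32.18 = 433.17; u = 32.18/433.17 = 7.43%.
December: labor force = 402.07 + 24.56 = 426.63; u = 24.56/426.63 = 5.76%.
Change = 5.76% − 7.43% = −1.67 pp.

The unemployment rate changed by −1.67 percentage points.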